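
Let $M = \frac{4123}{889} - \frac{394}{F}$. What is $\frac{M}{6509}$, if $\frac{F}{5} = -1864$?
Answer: $\frac{2769759}{3852156380} \approx 0.00071902$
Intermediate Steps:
$F = -9320$ ($F = 5 \left(-1864\right) = -9320$)
$M = \frac{2769759}{591820}$ ($M = \frac{4123}{889} - \frac{394}{-9320} = 4123 \cdot \frac{1}{889} - - \frac{197}{4660} = \frac{589}{127} + \frac{197}{4660} = \frac{2769759}{591820} \approx 4.6801$)
$\frac{M}{6509} = \frac{2769759}{591820 \cdot 6509} = \frac{2769759}{591820} \cdot \frac{1}{6509} = \frac{2769759}{3852156380}$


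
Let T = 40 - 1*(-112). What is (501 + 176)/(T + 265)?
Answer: 677/417 ≈ 1.6235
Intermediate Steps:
T = 152 (T = 40 + 112 = 152)
(501 + 176)/(T + 265) = (501 + 176)/(152 + 265) = 677/417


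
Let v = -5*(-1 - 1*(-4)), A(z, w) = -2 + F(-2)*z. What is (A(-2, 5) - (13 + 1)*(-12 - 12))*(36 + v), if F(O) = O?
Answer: 7098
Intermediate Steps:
A(z, w) = -2 - 2*z
v = -15 (v = -5*(-1 + 4) = -5*3 = -15)
(A(-2, 5) - (13 + 1)*(-12 - 12))*(36 + v) = ((-2 - 2*(-2)) - (13 + 1)*(-12 - 12))*(36 - 15) = ((-2 + 4) - 14*(-24))*21 = (2 - 1*(-336))*21 = (2 + 336)*21 = 338*21 = 7098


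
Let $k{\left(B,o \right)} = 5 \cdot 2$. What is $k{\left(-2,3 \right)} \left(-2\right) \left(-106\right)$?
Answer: $2120$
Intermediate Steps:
$k{\left(B,o \right)} = 10$
$k{\left(-2,3 \right)} \left(-2\right) \left(-106\right) = 10 \left(-2\right) \left(-106\right) = \left(-20\right) \left(-106\right) = 2120$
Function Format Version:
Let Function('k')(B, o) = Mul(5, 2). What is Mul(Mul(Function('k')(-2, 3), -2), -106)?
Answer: 2120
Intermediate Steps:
Function('k')(B, o) = 10
Mul(Mul(Function('k')(-2, 3), -2), -106) = Mul(Mul(10, -2), -106) = Mul(-20, -106) = 2120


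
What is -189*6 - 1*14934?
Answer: -16068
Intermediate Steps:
-189*6 - 1*14934 = -1134 - 14934 = -16068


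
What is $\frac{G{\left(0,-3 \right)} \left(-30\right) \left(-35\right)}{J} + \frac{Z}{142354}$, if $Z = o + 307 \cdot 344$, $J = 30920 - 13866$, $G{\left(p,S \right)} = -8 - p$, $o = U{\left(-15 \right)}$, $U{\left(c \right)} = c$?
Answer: $\frac{302504711}{1213852558} \approx 0.24921$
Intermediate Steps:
$o = -15$
$J = 17054$ ($J = 30920 - 13866 = 17054$)
$Z = 105593$ ($Z = -15 + 307 \cdot 344 = -15 + 105608 = 105593$)
$\frac{G{\left(0,-3 \right)} \left(-30\right) \left(-35\right)}{J} + \frac{Z}{142354} = \frac{\left(-8 - 0\right) \left(-30\right) \left(-35\right)}{17054} + \frac{105593}{142354} = \left(-8 + 0\right) \left(-30\right) \left(-35\right) \frac{1}{17054} + 105593 \cdot \frac{1}{142354} = \left(-8\right) \left(-30\right) \left(-35\right) \frac{1}{17054} + \frac{105593}{142354} = 240 \left(-35\right) \frac{1}{17054} + \frac{105593}{142354} = \left(-8400\right) \frac{1}{17054} + \frac{105593}{142354} = - \frac{4200}{8527} + \frac{105593}{142354} = \frac{302504711}{1213852558}$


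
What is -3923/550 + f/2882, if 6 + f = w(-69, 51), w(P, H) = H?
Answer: -256394/36025 ≈ -7.1171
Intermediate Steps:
f = 45 (f = -6 + 51 = 45)
-3923/550 + f/2882 = -3923/550 + 45/2882 = -256394/36025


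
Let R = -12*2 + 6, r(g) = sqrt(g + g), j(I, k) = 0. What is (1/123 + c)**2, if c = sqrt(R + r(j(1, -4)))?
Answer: -272321/15129 + 2*I*sqrt(2)/41 ≈ -18.0 + 0.068986*I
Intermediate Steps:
r(g) = sqrt(2)*sqrt(g) (r(g) = sqrt(2*g) = sqrt(2)*sqrt(g))
R = -18 (R = -24 + 6 = -18)
c = 3*I*sqrt(2) (c = sqrt(-18 + sqrt(2)*sqrt(0)) = sqrt(-18 + sqrt(2)*0) = sqrt(-18 + 0) = sqrt(-18) = 3*I*sqrt(2) ≈ 4.2426*I)
(1/123 + c)**2 = (1/123 + 3*I*sqrt(2))**2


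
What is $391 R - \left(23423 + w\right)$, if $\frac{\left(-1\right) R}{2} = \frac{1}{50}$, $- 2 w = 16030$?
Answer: $- \frac{385591}{25} \approx -15424.0$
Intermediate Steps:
$w = -8015$ ($w = \left(- \frac{1}{2}\right) 16030 = -8015$)
$R = - \frac{1}{25}$ ($R = - \frac{2}{50} = \left(-2\right) \frac{1}{50} = - \frac{1}{25} \approx -0.04$)
$391 R - \left(23423 + w\right) = 391 \left(- \frac{1}{25}\right) - 15408 = - \frac{391}{25} + \left(-23423 + 8015\right) = - \frac{391}{25} - 15408 = - \frac{385591}{25}$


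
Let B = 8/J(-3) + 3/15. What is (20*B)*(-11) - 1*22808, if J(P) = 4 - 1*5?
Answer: -21092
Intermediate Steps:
J(P) = -1 (J(P) = 4 - 5 = -1)
B = -39/5 (B = 8/(-1) + 3/15 = 8*(-1) + 3*(1/15) = -8 + ⅕ = -39/5 ≈ -7.8000)
(20*B)*(-11) - 1*22808 = (20*(-39/5))*(-11) - 1*22808 = -156*(-11) - 22808 = 1716 - 22808 = -21092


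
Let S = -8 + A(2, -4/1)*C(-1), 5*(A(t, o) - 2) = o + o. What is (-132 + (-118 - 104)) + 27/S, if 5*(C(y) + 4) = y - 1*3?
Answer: -88467/248 ≈ -356.72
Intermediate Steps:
C(y) = -23/5 + y/5 (C(y) = -4 + (y - 1*3)/5 = -4 + (y - 3)/5 = -4 + (-3 + y)/5 = -4 + (-⅗ + y/5) = -23/5 + y/5)
A(t, o) = 2 + 2*o/5 (A(t, o) = 2 + (o + o)/5 = 2 + (2*o)/5 = 2 + 2*o/5)
S = -248/25 (S = -8 + (2 + 2*(-4/1)/5)*(-23/5 + (⅕)*(-1)) = -8 + (2 + 2*(-4*1)/5)*(-23/5 - ⅕) = -8 + (2 + (⅖)*(-4))*(-24/5) = -8 + (2 - 8/5)*(-24/5) = -8 + (⅖)*(-24/5) = -8 - 48/25 = -248/25 ≈ -9.9200)
(-132 + (-118 - 104)) + 27/S = (-132 + (-118 - 104)) + 27/(-248/25) = (-132 - 222) + 27*(-25/248) = -354 - 675/248 = -88467/248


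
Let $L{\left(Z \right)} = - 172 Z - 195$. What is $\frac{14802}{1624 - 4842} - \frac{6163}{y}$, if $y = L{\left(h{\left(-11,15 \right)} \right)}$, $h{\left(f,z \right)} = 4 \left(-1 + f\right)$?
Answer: $- \frac{69575728}{12970149} \approx -5.3643$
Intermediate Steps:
$h{\left(f,z \right)} = -4 + 4 f$
$L{\left(Z \right)} = -195 - 172 Z$
$y = 8061$ ($y = -195 - 172 \left(-4 + 4 \left(-11\right)\right) = -195 - 172 \left(-4 - 44\right) = -195 - -8256 = -195 + 8256 = 8061$)
$\frac{14802}{1624 - 4842} - \frac{6163}{y} = \frac{14802}{1624 - 4842} - \frac{6163}{8061} = \frac{14802}{-3218} - \frac{6163}{8061} = 14802 \left(- \frac{1}{3218}\right) - \frac{6163}{8061} = - \frac{7401}{1609} - \frac{6163}{8061} = - \frac{69575728}{12970149}$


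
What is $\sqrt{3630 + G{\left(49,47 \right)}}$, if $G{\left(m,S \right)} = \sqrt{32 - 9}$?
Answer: $\sqrt{3630 + \sqrt{23}} \approx 60.289$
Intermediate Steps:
$G{\left(m,S \right)} = \sqrt{23}$
$\sqrt{3630 + G{\left(49,47 \right)}} = \sqrt{3630 + \sqrt{23}}$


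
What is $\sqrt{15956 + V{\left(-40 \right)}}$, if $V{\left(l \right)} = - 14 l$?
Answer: $2 \sqrt{4129} \approx 128.51$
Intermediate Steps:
$\sqrt{15956 + V{\left(-40 \right)}} = \sqrt{15956 - -560} = \sqrt{15956 + 560} = \sqrt{16516} = 2 \sqrt{4129}$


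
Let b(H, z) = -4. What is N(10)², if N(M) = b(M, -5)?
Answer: 16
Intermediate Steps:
N(M) = -4
N(10)² = (-4)² = 16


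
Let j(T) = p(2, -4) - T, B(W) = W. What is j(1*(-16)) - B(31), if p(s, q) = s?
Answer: -13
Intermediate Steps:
j(T) = 2 - T
j(1*(-16)) - B(31) = (2 - (-16)) - 1*31 = (2 - 1*(-16)) - 31 = (2 + 16) - 31 = 18 - 31 = -13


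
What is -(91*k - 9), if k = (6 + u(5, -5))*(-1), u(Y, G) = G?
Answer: 100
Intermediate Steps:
k = -1 (k = (6 - 5)*(-1) = 1*(-1) = -1)
-(91*k - 9) = -(91*(-1) - 9) = -(-91 - 9) = -1*(-100) = 100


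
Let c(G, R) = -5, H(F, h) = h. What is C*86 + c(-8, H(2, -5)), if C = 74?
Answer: 6359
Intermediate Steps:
C*86 + c(-8, H(2, -5)) = 74*86 - 5 = 6364 - 5 = 6359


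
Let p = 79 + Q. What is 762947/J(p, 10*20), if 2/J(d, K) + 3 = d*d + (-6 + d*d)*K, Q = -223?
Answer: 3178996442151/2 ≈ 1.5895e+12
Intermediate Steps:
p = -144 (p = 79 - 223 = -144)
J(d, K) = 2/(-3 + d² + K*(-6 + d²)) (J(d, K) = 2/(-3 + (d*d + (-6 + d*d)*K)) = 2/(-3 + (d² + (-6 + d²)*K)) = 2/(-3 + (d² + K*(-6 + d²))) = 2/(-3 + d² + K*(-6 + d²)))
762947/J(p, 10*20) = 762947/((2/(-3 + (-144)² - 60*20 + (10*20)*(-144)²))) = 762947/((2/(-3 + 20736 - 6*200 + 200*20736))) = 762947/((2/(-3 + 20736 - 1200 + 4147200))) = 762947/((2/4166733)) = 762947/((2*(1/4166733))) = 762947/(2/4166733) = 762947*(4166733/2) = 3178996442151/2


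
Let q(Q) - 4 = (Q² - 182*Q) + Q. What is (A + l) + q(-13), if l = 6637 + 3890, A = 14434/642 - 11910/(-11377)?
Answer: 47755708820/3652017 ≈ 13077.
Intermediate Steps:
A = 85930919/3652017 (A = 14434*(1/642) - 11910*(-1/11377) = 7217/321 + 11910/11377 = 85930919/3652017 ≈ 23.530)
l = 10527
q(Q) = 4 + Q² - 181*Q (q(Q) = 4 + ((Q² - 182*Q) + Q) = 4 + (Q² - 181*Q) = 4 + Q² - 181*Q)
(A + l) + q(-13) = (85930919/3652017 + 10527) + (4 + (-13)² - 181*(-13)) = 38530713878/3652017 + (4 + 169 + 2353) = 38530713878/3652017 + 2526 = 47755708820/3652017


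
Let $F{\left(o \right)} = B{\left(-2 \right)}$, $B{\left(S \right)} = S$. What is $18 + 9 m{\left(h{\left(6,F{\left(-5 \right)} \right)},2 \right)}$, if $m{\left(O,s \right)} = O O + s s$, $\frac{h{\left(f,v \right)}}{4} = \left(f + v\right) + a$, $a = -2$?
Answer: $630$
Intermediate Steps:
$F{\left(o \right)} = -2$
$h{\left(f,v \right)} = -8 + 4 f + 4 v$ ($h{\left(f,v \right)} = 4 \left(\left(f + v\right) - 2\right) = 4 \left(-2 + f + v\right) = -8 + 4 f + 4 v$)
$m{\left(O,s \right)} = O^{2} + s^{2}$
$18 + 9 m{\left(h{\left(6,F{\left(-5 \right)} \right)},2 \right)} = 18 + 9 \left(\left(-8 + 4 \cdot 6 + 4 \left(-2\right)\right)^{2} + 2^{2}\right) = 18 + 9 \left(\left(-8 + 24 - 8\right)^{2} + 4\right) = 18 + 9 \left(8^{2} + 4\right) = 18 + 9 \left(64 + 4\right) = 18 + 9 \cdot 68 = 18 + 612 = 630$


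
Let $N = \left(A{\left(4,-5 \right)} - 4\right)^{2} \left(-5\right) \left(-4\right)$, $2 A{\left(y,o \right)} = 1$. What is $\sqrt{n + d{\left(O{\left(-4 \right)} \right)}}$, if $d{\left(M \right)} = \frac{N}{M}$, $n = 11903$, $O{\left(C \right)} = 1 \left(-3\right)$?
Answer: $\frac{2 \sqrt{26598}}{3} \approx 108.73$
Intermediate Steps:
$A{\left(y,o \right)} = \frac{1}{2}$ ($A{\left(y,o \right)} = \frac{1}{2} \cdot 1 = \frac{1}{2}$)
$O{\left(C \right)} = -3$
$N = 245$ ($N = \left(\frac{1}{2} - 4\right)^{2} \left(-5\right) \left(-4\right) = \left(- \frac{7}{2}\right)^{2} \left(-5\right) \left(-4\right) = \frac{49}{4} \left(-5\right) \left(-4\right) = \left(- \frac{245}{4}\right) \left(-4\right) = 245$)
$d{\left(M \right)} = \frac{245}{M}$
$\sqrt{n + d{\left(O{\left(-4 \right)} \right)}} = \sqrt{11903 + \frac{245}{-3}} = \sqrt{11903 + 245 \left(- \frac{1}{3}\right)} = \sqrt{11903 - \frac{245}{3}} = \sqrt{\frac{35464}{3}} = \frac{2 \sqrt{26598}}{3}$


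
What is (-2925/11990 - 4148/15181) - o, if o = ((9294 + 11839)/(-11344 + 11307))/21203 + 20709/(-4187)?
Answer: 4477416751951773/1004857772146514 ≈ 4.4558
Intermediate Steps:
o = -2333560310/469249651 (o = (21133/(-37))*(1/21203) + 20709*(-1/4187) = (21133*(-1/37))*(1/21203) - 20709/4187 = -21133/37*1/21203 - 20709/4187 = -3019/112073 - 20709/4187 = -2333560310/469249651 ≈ -4.9730)
(-2925/11990 - 4148/15181) - o = (-2925/11990 - 4148/15181) - 1*(-2333560310/469249651) = (-2925*1/11990 - 4148*1/15181) + 2333560310/469249651 = (-585/2398 - 244/893) + 2333560310/469249651 = -1107517/2141414 + 2333560310/469249651 = 4477416751951773/1004857772146514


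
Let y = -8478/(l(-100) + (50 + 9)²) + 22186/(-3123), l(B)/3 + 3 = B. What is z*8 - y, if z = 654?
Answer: 25962929489/4953078 ≈ 5241.8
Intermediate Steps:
l(B) = -9 + 3*B
y = -48425393/4953078 (y = -8478/((-9 + 3*(-100)) + (50 + 9)²) + 22186/(-3123) = -8478/((-9 - 300) + 59²) + 22186*(-1/3123) = -8478/(-309 + 3481) - 22186/3123 = -8478/3172 - 22186/3123 = -8478*1/3172 - 22186/3123 = -4239/1586 - 22186/3123 = -48425393/4953078 ≈ -9.7768)
z*8 - y = 654*8 - 1*(-48425393/4953078) = 5232 + 48425393/4953078 = 25962929489/4953078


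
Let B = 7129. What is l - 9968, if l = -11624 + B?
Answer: -14463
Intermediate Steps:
l = -4495 (l = -11624 + 7129 = -4495)
l - 9968 = -4495 - 9968 = -14463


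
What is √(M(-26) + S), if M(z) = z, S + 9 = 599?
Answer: 2*√141 ≈ 23.749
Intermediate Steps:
S = 590 (S = -9 + 599 = 590)
√(M(-26) + S) = √(-26 + 590) = √564 = 2*√141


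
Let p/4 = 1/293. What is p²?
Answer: 16/85849 ≈ 0.00018637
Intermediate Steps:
p = 4/293 ≈ 0.013652
p² = (4/293)² = 16/85849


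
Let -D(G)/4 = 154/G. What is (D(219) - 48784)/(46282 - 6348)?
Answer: -5342156/4372773 ≈ -1.2217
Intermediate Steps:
D(G) = -616/G
(D(219) - 48784)/(46282 - 6348) = (-616/219 - 48784)/(46282 - 6348) = (-616*1/219 - 48784)/39934 = (-616/219 - 48784)*(1/39934) = -10684312/219*1/39934 = -5342156/4372773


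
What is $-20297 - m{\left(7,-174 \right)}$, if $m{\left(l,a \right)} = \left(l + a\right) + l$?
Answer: $-20137$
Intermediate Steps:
$m{\left(l,a \right)} = a + 2 l$ ($m{\left(l,a \right)} = \left(a + l\right) + l = a + 2 l$)
$-20297 - m{\left(7,-174 \right)} = -20297 - \left(-174 + 2 \cdot 7\right) = -20297 - \left(-174 + 14\right) = -20297 - -160 = -20297 + 160 = -20137$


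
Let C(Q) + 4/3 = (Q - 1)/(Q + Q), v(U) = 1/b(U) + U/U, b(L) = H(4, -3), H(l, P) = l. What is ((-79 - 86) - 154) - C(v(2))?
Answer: -9533/30 ≈ -317.77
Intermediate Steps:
b(L) = 4
v(U) = 5/4 (v(U) = 1/4 + U/U = 1*(¼) + 1 = ¼ + 1 = 5/4)
C(Q) = -4/3 + (-1 + Q)/(2*Q) (C(Q) = -4/3 + (Q - 1)/(Q + Q) = -4/3 + (-1 + Q)/((2*Q)) = -4/3 + (-1 + Q)*(1/(2*Q)) = -4/3 + (-1 + Q)/(2*Q))
((-79 - 86) - 154) - C(v(2)) = ((-79 - 86) - 154) - (-3 - 5*5/4)/(6*5/4) = (-165 - 154) - 4*(-3 - 25/4)/(6*5) = -319 - 4*(-37)/(6*5*4) = -319 - 1*(-37/30) = -319 + 37/30 = -9533/30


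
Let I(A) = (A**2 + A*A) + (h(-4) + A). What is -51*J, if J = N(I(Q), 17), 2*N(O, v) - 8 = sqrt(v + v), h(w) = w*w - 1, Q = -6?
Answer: -204 - 51*sqrt(34)/2 ≈ -352.69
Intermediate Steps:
h(w) = -1 + w**2 (h(w) = w**2 - 1 = -1 + w**2)
I(A) = 15 + A + 2*A**2 (I(A) = (A**2 + A*A) + ((-1 + (-4)**2) + A) = (A**2 + A**2) + ((-1 + 16) + A) = 2*A**2 + (15 + A) = 15 + A + 2*A**2)
N(O, v) = 4 + sqrt(2)*sqrt(v)/2 (N(O, v) = 4 + sqrt(v + v)/2 = 4 + sqrt(2*v)/2 = 4 + (sqrt(2)*sqrt(v))/2 = 4 + sqrt(2)*sqrt(v)/2)
J = 4 + sqrt(34)/2 (J = 4 + sqrt(2)*sqrt(17)/2 = 4 + sqrt(34)/2 ≈ 6.9155)
-51*J = -51*(4 + sqrt(34)/2) = -204 - 51*sqrt(34)/2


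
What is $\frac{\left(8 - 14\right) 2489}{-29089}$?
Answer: $\frac{786}{1531} \approx 0.51339$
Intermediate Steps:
$\frac{\left(8 - 14\right) 2489}{-29089} = \left(-6\right) 2489 \left(- \frac{1}{29089}\right) = \left(-14934\right) \left(- \frac{1}{29089}\right) = \frac{786}{1531}$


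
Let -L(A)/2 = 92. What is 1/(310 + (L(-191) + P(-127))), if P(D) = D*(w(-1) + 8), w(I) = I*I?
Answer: -1/1017 ≈ -0.00098328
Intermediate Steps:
w(I) = I²
L(A) = -184 (L(A) = -2*92 = -184)
P(D) = 9*D (P(D) = D*((-1)² + 8) = D*(1 + 8) = D*9 = 9*D)
1/(310 + (L(-191) + P(-127))) = 1/(310 + (-184 + 9*(-127))) = 1/(310 + (-184 - 1143)) = 1/(310 - 1327) = 1/(-1017) = -1/1017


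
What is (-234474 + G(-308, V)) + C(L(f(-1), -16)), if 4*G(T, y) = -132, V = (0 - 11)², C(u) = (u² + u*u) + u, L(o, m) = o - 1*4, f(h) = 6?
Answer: -234497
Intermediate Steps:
L(o, m) = -4 + o (L(o, m) = o - 4 = -4 + o)
C(u) = u + 2*u² (C(u) = (u² + u²) + u = 2*u² + u = u + 2*u²)
V = 121 (V = (-11)² = 121)
G(T, y) = -33 (G(T, y) = (¼)*(-132) = -33)
(-234474 + G(-308, V)) + C(L(f(-1), -16)) = (-234474 - 33) + (-4 + 6)*(1 + 2*(-4 + 6)) = -234507 + 2*(1 + 2*2) = -234507 + 2*(1 + 4) = -234507 + 2*5 = -234507 + 10 = -234497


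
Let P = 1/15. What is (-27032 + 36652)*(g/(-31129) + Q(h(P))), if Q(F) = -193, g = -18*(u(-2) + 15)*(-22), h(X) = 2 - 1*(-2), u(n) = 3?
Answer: -57864540500/31129 ≈ -1.8589e+6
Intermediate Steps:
P = 1/15 ≈ 0.066667
h(X) = 4 (h(X) = 2 + 2 = 4)
g = 7128 (g = -18*(3 + 15)*(-22) = -18*18*(-22) = -324*(-22) = 7128)
(-27032 + 36652)*(g/(-31129) + Q(h(P))) = (-27032 + 36652)*(7128/(-31129) - 193) = 9620*(7128*(-1/31129) - 193) = 9620*(-7128/31129 - 193) = 9620*(-6015025/31129) = -57864540500/31129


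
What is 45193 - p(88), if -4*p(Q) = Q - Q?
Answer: 45193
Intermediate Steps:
p(Q) = 0 (p(Q) = -(Q - Q)/4 = -¼*0 = 0)
45193 - p(88) = 45193 - 1*0 = 45193 + 0 = 45193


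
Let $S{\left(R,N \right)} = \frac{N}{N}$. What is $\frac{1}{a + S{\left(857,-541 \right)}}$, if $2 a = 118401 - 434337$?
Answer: $- \frac{1}{157967} \approx -6.3304 \cdot 10^{-6}$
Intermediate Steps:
$S{\left(R,N \right)} = 1$
$a = -157968$ ($a = \frac{118401 - 434337}{2} = \frac{1}{2} \left(-315936\right) = -157968$)
$\frac{1}{a + S{\left(857,-541 \right)}} = \frac{1}{-157968 + 1} = \frac{1}{-157967} = - \frac{1}{157967}$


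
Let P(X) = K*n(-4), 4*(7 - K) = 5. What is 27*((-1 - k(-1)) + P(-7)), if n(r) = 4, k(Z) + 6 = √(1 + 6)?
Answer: 756 - 27*√7 ≈ 684.56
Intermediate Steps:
k(Z) = -6 + √7 (k(Z) = -6 + √(1 + 6) = -6 + √7)
K = 23/4 (K = 7 - ¼*5 = 7 - 5/4 = 23/4 ≈ 5.7500)
P(X) = 23 (P(X) = (23/4)*4 = 23)
27*((-1 - k(-1)) + P(-7)) = 27*((-1 - (-6 + √7)) + 23) = 27*((-1 + (6 - √7)) + 23) = 27*((5 - √7) + 23) = 27*(28 - √7) = 756 - 27*√7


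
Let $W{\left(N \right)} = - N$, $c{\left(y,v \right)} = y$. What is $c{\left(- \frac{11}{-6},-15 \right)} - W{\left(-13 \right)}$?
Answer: $- \frac{67}{6} \approx -11.167$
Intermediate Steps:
$c{\left(- \frac{11}{-6},-15 \right)} - W{\left(-13 \right)} = - \frac{11}{-6} - \left(-1\right) \left(-13\right) = \left(-11\right) \left(- \frac{1}{6}\right) - 13 = \frac{11}{6} - 13 = - \frac{67}{6}$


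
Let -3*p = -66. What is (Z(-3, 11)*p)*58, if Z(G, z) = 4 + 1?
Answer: 6380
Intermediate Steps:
p = 22 (p = -⅓*(-66) = 22)
Z(G, z) = 5
(Z(-3, 11)*p)*58 = (5*22)*58 = 110*58 = 6380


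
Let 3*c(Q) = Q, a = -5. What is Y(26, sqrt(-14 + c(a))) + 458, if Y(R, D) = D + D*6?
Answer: 458 + 7*I*sqrt(141)/3 ≈ 458.0 + 27.707*I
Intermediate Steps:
c(Q) = Q/3
Y(R, D) = 7*D (Y(R, D) = D + 6*D = 7*D)
Y(26, sqrt(-14 + c(a))) + 458 = 7*sqrt(-14 + (1/3)*(-5)) + 458 = 7*sqrt(-14 - 5/3) + 458 = 7*sqrt(-47/3) + 458 = 7*(I*sqrt(141)/3) + 458 = 7*I*sqrt(141)/3 + 458 = 458 + 7*I*sqrt(141)/3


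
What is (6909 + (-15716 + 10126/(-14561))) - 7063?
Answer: -231093196/14561 ≈ -15871.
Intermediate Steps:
(6909 + (-15716 + 10126/(-14561))) - 7063 = (6909 + (-15716 + 10126*(-1/14561))) - 7063 = (6909 + (-15716 - 10126/14561)) - 7063 = (6909 - 228850802/14561) - 7063 = -128248853/14561 - 7063 = -231093196/14561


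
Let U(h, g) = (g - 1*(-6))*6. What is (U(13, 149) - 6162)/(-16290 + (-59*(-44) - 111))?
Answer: 5232/13805 ≈ 0.37899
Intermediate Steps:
U(h, g) = 36 + 6*g (U(h, g) = (g + 6)*6 = (6 + g)*6 = 36 + 6*g)
(U(13, 149) - 6162)/(-16290 + (-59*(-44) - 111)) = ((36 + 6*149) - 6162)/(-16290 + (-59*(-44) - 111)) = ((36 + 894) - 6162)/(-16290 + (2596 - 111)) = (930 - 6162)/(-16290 + 2485) = -5232/(-13805) = -5232*(-1/13805) = 5232/13805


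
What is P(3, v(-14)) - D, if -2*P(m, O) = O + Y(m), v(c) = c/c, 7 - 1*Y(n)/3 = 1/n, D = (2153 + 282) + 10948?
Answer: -26787/2 ≈ -13394.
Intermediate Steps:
D = 13383 (D = 2435 + 10948 = 13383)
Y(n) = 21 - 3/n
v(c) = 1
P(m, O) = -21/2 - O/2 + 3/(2*m) (P(m, O) = -(O + (21 - 3/m))/2 = -(21 + O - 3/m)/2 = -21/2 - O/2 + 3/(2*m))
P(3, v(-14)) - D = (½)*(3 - 21*3 - 1*1*3)/3 - 1*13383 = (½)*(⅓)*(3 - 63 - 3) - 13383 = (½)*(⅓)*(-63) - 13383 = -21/2 - 13383 = -26787/2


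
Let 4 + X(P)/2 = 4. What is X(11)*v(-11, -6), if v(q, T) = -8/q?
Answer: 0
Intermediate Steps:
X(P) = 0 (X(P) = -8 + 2*4 = -8 + 8 = 0)
X(11)*v(-11, -6) = 0*(-8/(-11)) = 0*(-8*(-1/11)) = 0*(8/11) = 0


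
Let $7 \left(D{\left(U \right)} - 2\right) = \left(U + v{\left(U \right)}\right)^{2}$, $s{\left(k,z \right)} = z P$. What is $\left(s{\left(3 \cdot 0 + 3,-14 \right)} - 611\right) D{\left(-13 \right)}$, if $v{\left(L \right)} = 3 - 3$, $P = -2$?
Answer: $- \frac{106689}{7} \approx -15241.0$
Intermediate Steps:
$v{\left(L \right)} = 0$
$s{\left(k,z \right)} = - 2 z$ ($s{\left(k,z \right)} = z \left(-2\right) = - 2 z$)
$D{\left(U \right)} = 2 + \frac{U^{2}}{7}$ ($D{\left(U \right)} = 2 + \frac{\left(U + 0\right)^{2}}{7} = 2 + \frac{U^{2}}{7}$)
$\left(s{\left(3 \cdot 0 + 3,-14 \right)} - 611\right) D{\left(-13 \right)} = \left(\left(-2\right) \left(-14\right) - 611\right) \left(2 + \frac{\left(-13\right)^{2}}{7}\right) = \left(28 - 611\right) \left(2 + \frac{1}{7} \cdot 169\right) = - 583 \left(2 + \frac{169}{7}\right) = \left(-583\right) \frac{183}{7} = - \frac{106689}{7}$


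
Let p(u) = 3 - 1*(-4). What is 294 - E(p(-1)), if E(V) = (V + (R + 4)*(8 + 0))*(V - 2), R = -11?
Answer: 539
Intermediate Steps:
p(u) = 7 (p(u) = 3 + 4 = 7)
E(V) = (-56 + V)*(-2 + V) (E(V) = (V + (-11 + 4)*(8 + 0))*(V - 2) = (V - 7*8)*(-2 + V) = (V - 56)*(-2 + V) = (-56 + V)*(-2 + V))
294 - E(p(-1)) = 294 - (112 + 7² - 58*7) = 294 - (112 + 49 - 406) = 294 - 1*(-245) = 294 + 245 = 539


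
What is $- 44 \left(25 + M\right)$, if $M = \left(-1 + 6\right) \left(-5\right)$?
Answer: $0$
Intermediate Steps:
$M = -25$ ($M = 5 \left(-5\right) = -25$)
$- 44 \left(25 + M\right) = - 44 \left(25 - 25\right) = \left(-44\right) 0 = 0$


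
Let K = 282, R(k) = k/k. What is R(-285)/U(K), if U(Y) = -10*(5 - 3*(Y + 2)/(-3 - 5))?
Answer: -1/1115 ≈ -0.00089686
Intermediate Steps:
R(k) = 1
U(Y) = -115/2 - 15*Y/4 (U(Y) = -10*(5 - 3*(2 + Y)/(-8)) = -10*(5 - 3*(2 + Y)*(-1)/8) = -10*(5 - 3*(-¼ - Y/8)) = -10*(5 + (¾ + 3*Y/8)) = -10*(23/4 + 3*Y/8) = -115/2 - 15*Y/4)
R(-285)/U(K) = 1/(-115/2 - 15/4*282) = 1/(-115/2 - 2115/2) = 1/(-1115) = 1*(-1/1115) = -1/1115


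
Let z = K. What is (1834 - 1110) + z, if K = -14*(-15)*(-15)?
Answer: -2426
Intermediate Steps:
K = -3150 (K = 210*(-15) = -3150)
z = -3150
(1834 - 1110) + z = (1834 - 1110) - 3150 = 724 - 3150 = -2426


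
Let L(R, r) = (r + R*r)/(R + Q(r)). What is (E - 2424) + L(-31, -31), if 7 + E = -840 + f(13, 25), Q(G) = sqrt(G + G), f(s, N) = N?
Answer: -36016/11 - 10*I*sqrt(62)/11 ≈ -3274.2 - 7.1582*I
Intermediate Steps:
Q(G) = sqrt(2)*sqrt(G) (Q(G) = sqrt(2*G) = sqrt(2)*sqrt(G))
E = -822 (E = -7 + (-840 + 25) = -7 - 815 = -822)
L(R, r) = (r + R*r)/(R + sqrt(2)*sqrt(r))
(E - 2424) + L(-31, -31) = (-822 - 2424) - 31*(1 - 31)/(-31 + sqrt(2)*sqrt(-31)) = -3246 - 31*(-30)/(-31 + sqrt(2)*(I*sqrt(31))) = -3246 - 31*(-30)/(-31 + I*sqrt(62)) = -3246 + 930/(-31 + I*sqrt(62))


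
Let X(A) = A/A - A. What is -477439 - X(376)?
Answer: -477064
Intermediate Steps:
X(A) = 1 - A
-477439 - X(376) = -477439 - (1 - 1*376) = -477439 - (1 - 376) = -477439 - 1*(-375) = -477439 + 375 = -477064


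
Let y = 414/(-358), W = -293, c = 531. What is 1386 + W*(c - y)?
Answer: -27661914/179 ≈ -1.5454e+5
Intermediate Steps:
y = -207/179 (y = 414*(-1/358) = -207/179 ≈ -1.1564)
1386 + W*(c - y) = 1386 - 293*(531 - 1*(-207/179)) = 1386 - 293*(531 + 207/179) = 1386 - 293*95256/179 = 1386 - 27910008/179 = -27661914/179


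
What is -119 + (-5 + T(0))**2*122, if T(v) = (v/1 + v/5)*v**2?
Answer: 2931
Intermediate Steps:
T(v) = 6*v**3/5 (T(v) = (v*1 + v*(1/5))*v**2 = (v + v/5)*v**2 = (6*v/5)*v**2 = 6*v**3/5)
-119 + (-5 + T(0))**2*122 = -119 + (-5 + (6/5)*0**3)**2*122 = -119 + (-5 + (6/5)*0)**2*122 = -119 + (-5 + 0)**2*122 = -119 + (-5)**2*122 = -119 + 25*122 = -119 + 3050 = 2931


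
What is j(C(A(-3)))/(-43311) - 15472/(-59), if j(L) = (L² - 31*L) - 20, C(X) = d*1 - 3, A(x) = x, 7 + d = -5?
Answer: 670068262/2555349 ≈ 262.22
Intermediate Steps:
d = -12 (d = -7 - 5 = -12)
C(X) = -15 (C(X) = -12*1 - 3 = -12 - 3 = -15)
j(L) = -20 + L² - 31*L
j(C(A(-3)))/(-43311) - 15472/(-59) = (-20 + (-15)² - 31*(-15))/(-43311) - 15472/(-59) = (-20 + 225 + 465)*(-1/43311) - 15472*(-1/59) = 670*(-1/43311) + 15472/59 = -670/43311 + 15472/59 = 670068262/2555349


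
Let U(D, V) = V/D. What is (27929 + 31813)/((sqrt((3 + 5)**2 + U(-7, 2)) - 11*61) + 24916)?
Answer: 10139113530/4114739729 - 59742*sqrt(3122)/4114739729 ≈ 2.4633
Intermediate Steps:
(27929 + 31813)/((sqrt((3 + 5)**2 + U(-7, 2)) - 11*61) + 24916) = (27929 + 31813)/((sqrt((3 + 5)**2 + 2/(-7)) - 11*61) + 24916) = 59742/((sqrt(8**2 + 2*(-1/7)) - 671) + 24916) = 59742/((sqrt(64 - 2/7) - 671) + 24916) = 59742/((sqrt(446/7) - 671) + 24916) = 59742/((sqrt(3122)/7 - 671) + 24916) = 59742/((-671 + sqrt(3122)/7) + 24916) = 59742/(24245 + sqrt(3122)/7)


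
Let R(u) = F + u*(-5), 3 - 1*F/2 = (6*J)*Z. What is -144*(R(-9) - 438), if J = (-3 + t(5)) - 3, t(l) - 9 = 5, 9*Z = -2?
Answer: 52656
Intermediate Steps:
Z = -2/9 (Z = (1/9)*(-2) = -2/9 ≈ -0.22222)
t(l) = 14 (t(l) = 9 + 5 = 14)
J = 8 (J = (-3 + 14) - 3 = 11 - 3 = 8)
F = 82/3 (F = 6 - 2*6*8*(-2)/9 = 6 - 96*(-2)/9 = 6 - 2*(-32/3) = 6 + 64/3 = 82/3 ≈ 27.333)
R(u) = 82/3 - 5*u (R(u) = 82/3 + u*(-5) = 82/3 - 5*u)
-144*(R(-9) - 438) = -144*((82/3 - 5*(-9)) - 438) = -144*((82/3 + 45) - 438) = -144*(217/3 - 438) = -144*(-1097/3) = 52656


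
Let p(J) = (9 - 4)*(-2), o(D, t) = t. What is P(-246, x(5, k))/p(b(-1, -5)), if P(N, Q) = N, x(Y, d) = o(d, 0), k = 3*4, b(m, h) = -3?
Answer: 123/5 ≈ 24.600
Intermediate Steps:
k = 12
x(Y, d) = 0
p(J) = -10 (p(J) = 5*(-2) = -10)
P(-246, x(5, k))/p(b(-1, -5)) = -246/(-10) = -246*(-⅒) = 123/5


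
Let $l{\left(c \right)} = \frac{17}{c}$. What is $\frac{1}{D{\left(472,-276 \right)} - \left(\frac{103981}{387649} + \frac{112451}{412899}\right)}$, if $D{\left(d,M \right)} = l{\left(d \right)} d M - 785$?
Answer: $- \frac{160059884451}{876734512306745} \approx -0.00018256$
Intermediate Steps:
$D{\left(d,M \right)} = -785 + 17 M$ ($D{\left(d,M \right)} = \frac{17}{d} d M - 785 = 17 M - 785 = -785 + 17 M$)
$\frac{1}{D{\left(472,-276 \right)} - \left(\frac{103981}{387649} + \frac{112451}{412899}\right)} = \frac{1}{\left(-785 + 17 \left(-276\right)\right) - \left(\frac{103981}{387649} + \frac{112451}{412899}\right)} = \frac{1}{\left(-785 - 4692\right) - \frac{86525168618}{160059884451}} = \frac{1}{-5477 - \frac{86525168618}{160059884451}} = \frac{1}{- \frac{876734512306745}{160059884451}} = - \frac{160059884451}{876734512306745}$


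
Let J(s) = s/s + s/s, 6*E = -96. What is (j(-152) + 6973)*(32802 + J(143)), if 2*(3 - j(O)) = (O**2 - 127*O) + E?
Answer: -466472880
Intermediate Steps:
E = -16 (E = (1/6)*(-96) = -16)
J(s) = 2 (J(s) = 1 + 1 = 2)
j(O) = 11 - O**2/2 + 127*O/2 (j(O) = 3 - ((O**2 - 127*O) - 16)/2 = 3 - (-16 + O**2 - 127*O)/2 = 3 + (8 - O**2/2 + 127*O/2) = 11 - O**2/2 + 127*O/2)
(j(-152) + 6973)*(32802 + J(143)) = ((11 - 1/2*(-152)**2 + (127/2)*(-152)) + 6973)*(32802 + 2) = ((11 - 1/2*23104 - 9652) + 6973)*32804 = ((11 - 11552 - 9652) + 6973)*32804 = (-21193 + 6973)*32804 = -14220*32804 = -466472880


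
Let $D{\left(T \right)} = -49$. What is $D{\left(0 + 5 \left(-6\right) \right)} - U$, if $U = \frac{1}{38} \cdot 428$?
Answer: $- \frac{1145}{19} \approx -60.263$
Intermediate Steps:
$U = \frac{214}{19}$ ($U = \frac{1}{38} \cdot 428 = \frac{214}{19} \approx 11.263$)
$D{\left(0 + 5 \left(-6\right) \right)} - U = -49 - \frac{214}{19} = - \frac{1145}{19}$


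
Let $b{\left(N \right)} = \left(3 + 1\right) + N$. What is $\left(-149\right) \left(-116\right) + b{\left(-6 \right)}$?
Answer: $17282$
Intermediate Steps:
$b{\left(N \right)} = 4 + N$
$\left(-149\right) \left(-116\right) + b{\left(-6 \right)} = \left(-149\right) \left(-116\right) + \left(4 - 6\right) = 17284 - 2 = 17282$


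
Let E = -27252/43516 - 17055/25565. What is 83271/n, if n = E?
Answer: -1543964444539/23981046 ≈ -64383.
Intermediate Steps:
E = -71943138/55624327 (E = -27252*1/43516 - 17055*1/25565 = -6813/10879 - 3411/5113 = -71943138/55624327 ≈ -1.2934)
n = -71943138/55624327 ≈ -1.2934
83271/n = 83271/(-71943138/55624327) = 83271*(-55624327/71943138) = -1543964444539/23981046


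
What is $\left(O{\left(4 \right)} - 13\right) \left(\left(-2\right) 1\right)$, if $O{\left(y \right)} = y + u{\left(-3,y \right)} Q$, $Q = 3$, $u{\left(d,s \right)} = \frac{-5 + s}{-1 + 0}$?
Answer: $12$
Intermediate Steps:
$u{\left(d,s \right)} = 5 - s$ ($u{\left(d,s \right)} = \frac{-5 + s}{-1} = \left(-5 + s\right) \left(-1\right) = 5 - s$)
$O{\left(y \right)} = 15 - 2 y$ ($O{\left(y \right)} = y + \left(5 - y\right) 3 = y - \left(-15 + 3 y\right) = 15 - 2 y$)
$\left(O{\left(4 \right)} - 13\right) \left(\left(-2\right) 1\right) = \left(\left(15 - 8\right) - 13\right) \left(\left(-2\right) 1\right) = \left(\left(15 - 8\right) - 13\right) \left(-2\right) = \left(7 - 13\right) \left(-2\right) = \left(-6\right) \left(-2\right) = 12$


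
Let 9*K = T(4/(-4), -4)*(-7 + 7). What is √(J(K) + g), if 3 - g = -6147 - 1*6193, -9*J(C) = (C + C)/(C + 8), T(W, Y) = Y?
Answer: √12343 ≈ 111.10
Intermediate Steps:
K = 0 (K = (-4*(-7 + 7))/9 = (-4*0)/9 = (⅑)*0 = 0)
J(C) = -2*C/(9*(8 + C)) (J(C) = -(C + C)/(9*(C + 8)) = -2*C/(9*(8 + C)))
g = 12343 (g = 3 - (-6147 - 1*6193) = 3 - (-6147 - 6193) = 3 - 1*(-12340) = 3 + 12340 = 12343)
√(J(K) + g) = √(-2*0/(72 + 9*0) + 12343) = √(-2*0/(72 + 0) + 12343) = √(-2*0/72 + 12343) = √(-2*0*1/72 + 12343) = √(0 + 12343) = √12343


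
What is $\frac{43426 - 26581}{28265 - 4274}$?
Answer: $\frac{5615}{7997} \approx 0.70214$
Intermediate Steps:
$\frac{43426 - 26581}{28265 - 4274} = \frac{16845}{23991} = 16845 \cdot \frac{1}{23991} = \frac{5615}{7997}$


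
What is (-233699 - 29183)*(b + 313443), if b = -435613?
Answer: 32116293940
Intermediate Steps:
(-233699 - 29183)*(b + 313443) = (-233699 - 29183)*(-435613 + 313443) = -262882*(-122170) = 32116293940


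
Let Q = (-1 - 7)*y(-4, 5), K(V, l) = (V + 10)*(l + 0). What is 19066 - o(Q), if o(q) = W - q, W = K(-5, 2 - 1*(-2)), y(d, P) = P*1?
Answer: 19006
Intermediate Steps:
y(d, P) = P
K(V, l) = l*(10 + V) (K(V, l) = (10 + V)*l = l*(10 + V))
W = 20 (W = (2 - 1*(-2))*(10 - 5) = (2 + 2)*5 = 4*5 = 20)
Q = -40 (Q = (-1 - 7)*5 = -8*5 = -40)
o(q) = 20 - q
19066 - o(Q) = 19066 - (20 - 1*(-40)) = 19066 - (20 + 40) = 19066 - 1*60 = 19066 - 60 = 19006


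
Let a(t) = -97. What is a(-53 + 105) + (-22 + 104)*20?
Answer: 1543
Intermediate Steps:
a(-53 + 105) + (-22 + 104)*20 = -97 + (-22 + 104)*20 = -97 + 82*20 = -97 + 1640 = 1543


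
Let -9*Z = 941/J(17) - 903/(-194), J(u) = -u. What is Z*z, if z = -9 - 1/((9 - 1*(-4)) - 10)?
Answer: -2340842/44523 ≈ -52.576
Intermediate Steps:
z = -28/3 (z = -9 - 1/((9 + 4) - 10) = -9 - 1/(13 - 10) = -9 - 1/3 = -28/3 ≈ -9.3333)
Z = 167203/29682 (Z = -(941/((-1*17)) - 903/(-194))/9 = -(941/(-17) - 903*(-1/194))/9 = -(941*(-1/17) + 903/194)/9 = -(-941/17 + 903/194)/9 = -1/9*(-167203/3298) = 167203/29682 ≈ 5.6331)
Z*z = (167203/29682)*(-28/3) = -2340842/44523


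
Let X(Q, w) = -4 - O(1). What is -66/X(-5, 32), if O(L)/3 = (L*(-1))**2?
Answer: 66/7 ≈ 9.4286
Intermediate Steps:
O(L) = 3*L**2 (O(L) = 3*(L*(-1))**2 = 3*(-L)**2 = 3*L**2)
X(Q, w) = -7 (X(Q, w) = -4 - 3*1**2 = -4 - 3 = -7)
-66/X(-5, 32) = -66/(-7) = -66*(-1/7) = 66/7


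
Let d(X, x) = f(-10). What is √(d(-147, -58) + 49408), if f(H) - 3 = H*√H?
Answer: √(49411 - 10*I*√10) ≈ 222.29 - 0.0711*I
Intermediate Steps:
f(H) = 3 + H^(3/2) (f(H) = 3 + H*√H = 3 + H^(3/2))
d(X, x) = 3 - 10*I*√10 (d(X, x) = 3 + (-10)^(3/2) = 3 - 10*I*√10)
√(d(-147, -58) + 49408) = √((3 - 10*I*√10) + 49408) = √(49411 - 10*I*√10)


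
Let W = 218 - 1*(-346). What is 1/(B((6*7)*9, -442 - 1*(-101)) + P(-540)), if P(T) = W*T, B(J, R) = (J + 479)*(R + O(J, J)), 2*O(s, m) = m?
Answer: -1/434824 ≈ -2.2998e-6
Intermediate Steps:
O(s, m) = m/2
W = 564 (W = 218 + 346 = 564)
B(J, R) = (479 + J)*(R + J/2) (B(J, R) = (J + 479)*(R + J/2) = (479 + J)*(R + J/2))
P(T) = 564*T
1/(B((6*7)*9, -442 - 1*(-101)) + P(-540)) = 1/((((6*7)*9)**2/2 + 479*(-442 - 1*(-101)) + 479*((6*7)*9)/2 + ((6*7)*9)*(-442 - 1*(-101))) + 564*(-540)) = 1/(((42*9)**2/2 + 479*(-442 + 101) + 479*(42*9)/2 + (42*9)*(-442 + 101)) - 304560) = 1/(((1/2)*378**2 + 479*(-341) + (479/2)*378 + 378*(-341)) - 304560) = 1/(((1/2)*142884 - 163339 + 90531 - 128898) - 304560) = 1/((71442 - 163339 + 90531 - 128898) - 304560) = 1/(-130264 - 304560) = 1/(-434824) = -1/434824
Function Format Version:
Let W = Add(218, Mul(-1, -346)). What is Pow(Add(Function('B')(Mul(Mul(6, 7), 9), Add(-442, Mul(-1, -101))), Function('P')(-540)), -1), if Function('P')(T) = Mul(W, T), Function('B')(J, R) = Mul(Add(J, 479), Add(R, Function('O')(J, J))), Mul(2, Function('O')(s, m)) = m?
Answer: Rational(-1, 434824) ≈ -2.2998e-6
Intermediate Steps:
Function('O')(s, m) = Mul(Rational(1, 2), m)
W = 564 (W = Add(218, 346) = 564)
Function('B')(J, R) = Mul(Add(479, J), Add(R, Mul(Rational(1, 2), J))) (Function('B')(J, R) = Mul(Add(J, 479), Add(R, Mul(Rational(1, 2), J))) = Mul(Add(479, J), Add(R, Mul(Rational(1, 2), J))))
Function('P')(T) = Mul(564, T)
Pow(Add(Function('B')(Mul(Mul(6, 7), 9), Add(-442, Mul(-1, -101))), Function('P')(-540)), -1) = Pow(Add(Add(Mul(Rational(1, 2), Pow(Mul(Mul(6, 7), 9), 2)), Mul(479, Add(-442, Mul(-1, -101))), Mul(Rational(479, 2), Mul(Mul(6, 7), 9)), Mul(Mul(Mul(6, 7), 9), Add(-442, Mul(-1, -101)))), Mul(564, -540)), -1) = Pow(Add(Add(Mul(Rational(1, 2), Pow(Mul(42, 9), 2)), Mul(479, Add(-442, 101)), Mul(Rational(479, 2), Mul(42, 9)), Mul(Mul(42, 9), Add(-442, 101))), -304560), -1) = Pow(Add(Add(Mul(Rational(1, 2), Pow(378, 2)), Mul(479, -341), Mul(Rational(479, 2), 378), Mul(378, -341)), -304560), -1) = Pow(Add(Add(Mul(Rational(1, 2), 142884), -163339, 90531, -128898), -304560), -1) = Pow(Add(Add(71442, -163339, 90531, -128898), -304560), -1) = Pow(Add(-130264, -304560), -1) = Pow(-434824, -1) = Rational(-1, 434824)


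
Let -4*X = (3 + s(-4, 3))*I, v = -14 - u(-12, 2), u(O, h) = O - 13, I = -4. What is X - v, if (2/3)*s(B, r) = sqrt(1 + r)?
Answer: -5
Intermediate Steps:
s(B, r) = 3*sqrt(1 + r)/2
u(O, h) = -13 + O
v = 11 (v = -14 - (-13 - 12) = -14 - 1*(-25) = -14 + 25 = 11)
X = 6 (X = -(3 + 3*sqrt(1 + 3)/2)*(-4)/4 = -(3 + 3*sqrt(4)/2)*(-4)/4 = -(3 + (3/2)*2)*(-4)/4 = -(3 + 3)*(-4)/4 = -3*(-4)/2 = -1/4*(-24) = 6)
X - v = 6 - 1*11 = 6 - 11 = -5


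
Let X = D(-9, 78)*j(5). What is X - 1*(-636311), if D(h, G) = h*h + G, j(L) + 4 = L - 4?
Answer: 635834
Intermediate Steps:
j(L) = -8 + L (j(L) = -4 + (L - 4) = -4 + (-4 + L) = -8 + L)
D(h, G) = G + h**2 (D(h, G) = h**2 + G = G + h**2)
X = -477 (X = (78 + (-9)**2)*(-8 + 5) = (78 + 81)*(-3) = 159*(-3) = -477)
X - 1*(-636311) = -477 - 1*(-636311) = -477 + 636311 = 635834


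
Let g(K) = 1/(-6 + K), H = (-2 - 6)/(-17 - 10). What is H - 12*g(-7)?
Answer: 428/351 ≈ 1.2194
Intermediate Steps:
H = 8/27 (H = -8/(-27) = -8*(-1/27) = 8/27 ≈ 0.29630)
H - 12*g(-7) = 8/27 - 12/(-6 - 7) = 8/27 - 12/(-13) = 8/27 - 12*(-1/13) = 8/27 + 12/13 = 428/351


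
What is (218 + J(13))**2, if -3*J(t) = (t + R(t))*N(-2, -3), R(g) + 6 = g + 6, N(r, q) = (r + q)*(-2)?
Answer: 155236/9 ≈ 17248.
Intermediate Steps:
N(r, q) = -2*q - 2*r (N(r, q) = (q + r)*(-2) = -2*q - 2*r)
R(g) = g (R(g) = -6 + (g + 6) = -6 + (6 + g) = g)
J(t) = -20*t/3 (J(t) = -(t + t)*(-2*(-3) - 2*(-2))/3 = -2*t*(6 + 4)/3 = -2*t*10/3 = -20*t/3)
(218 + J(13))**2 = (218 - 20/3*13)**2 = (218 - 260/3)**2 = (394/3)**2 = 155236/9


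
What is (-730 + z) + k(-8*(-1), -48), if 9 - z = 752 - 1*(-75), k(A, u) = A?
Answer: -1540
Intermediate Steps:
z = -818 (z = 9 - (752 - 1*(-75)) = 9 - (752 + 75) = 9 - 1*827 = 9 - 827 = -818)
(-730 + z) + k(-8*(-1), -48) = (-730 - 818) - 8*(-1) = -1548 + 8 = -1540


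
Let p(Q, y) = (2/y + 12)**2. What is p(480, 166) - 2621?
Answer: -17062060/6889 ≈ -2476.7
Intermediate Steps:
p(Q, y) = (12 + 2/y)**2
p(480, 166) - 2621 = 4*(1 + 6*166)**2/166**2 - 2621 = 4*(1/27556)*(1 + 996)**2 - 2621 = 4*(1/27556)*997**2 - 2621 = 4*(1/27556)*994009 - 2621 = 994009/6889 - 2621 = -17062060/6889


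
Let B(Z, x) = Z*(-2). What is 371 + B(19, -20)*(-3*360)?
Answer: 41411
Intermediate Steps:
B(Z, x) = -2*Z
371 + B(19, -20)*(-3*360) = 371 + (-2*19)*(-3*360) = 371 - 38*(-1080) = 371 + 41040 = 41411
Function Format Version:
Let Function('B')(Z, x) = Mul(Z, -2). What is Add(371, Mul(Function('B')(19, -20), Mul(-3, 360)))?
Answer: 41411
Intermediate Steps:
Function('B')(Z, x) = Mul(-2, Z)
Add(371, Mul(Function('B')(19, -20), Mul(-3, 360))) = Add(371, Mul(Mul(-2, 19), Mul(-3, 360))) = Add(371, Mul(-38, -1080)) = Add(371, 41040) = 41411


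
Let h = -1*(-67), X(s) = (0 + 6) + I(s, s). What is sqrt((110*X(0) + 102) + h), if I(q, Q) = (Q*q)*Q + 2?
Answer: sqrt(1049) ≈ 32.388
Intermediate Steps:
I(q, Q) = 2 + q*Q**2 (I(q, Q) = q*Q**2 + 2 = 2 + q*Q**2)
X(s) = 8 + s**3 (X(s) = (0 + 6) + (2 + s*s**2) = 6 + (2 + s**3) = 8 + s**3)
h = 67
sqrt((110*X(0) + 102) + h) = sqrt((110*(8 + 0**3) + 102) + 67) = sqrt((110*(8 + 0) + 102) + 67) = sqrt((110*8 + 102) + 67) = sqrt((880 + 102) + 67) = sqrt(982 + 67) = sqrt(1049)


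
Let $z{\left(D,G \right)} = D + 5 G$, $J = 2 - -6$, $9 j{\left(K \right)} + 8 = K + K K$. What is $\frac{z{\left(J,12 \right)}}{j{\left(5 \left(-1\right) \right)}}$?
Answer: $51$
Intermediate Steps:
$j{\left(K \right)} = - \frac{8}{9} + \frac{K}{9} + \frac{K^{2}}{9}$ ($j{\left(K \right)} = - \frac{8}{9} + \frac{K + K K}{9} = - \frac{8}{9} + \frac{K + K^{2}}{9} = - \frac{8}{9} + \left(\frac{K}{9} + \frac{K^{2}}{9}\right) = - \frac{8}{9} + \frac{K}{9} + \frac{K^{2}}{9}$)
$J = 8$ ($J = 2 + 6 = 8$)
$\frac{z{\left(J,12 \right)}}{j{\left(5 \left(-1\right) \right)}} = \frac{8 + 5 \cdot 12}{- \frac{8}{9} + \frac{5 \left(-1\right)}{9} + \frac{\left(5 \left(-1\right)\right)^{2}}{9}} = \frac{8 + 60}{- \frac{8}{9} + \frac{1}{9} \left(-5\right) + \frac{\left(-5\right)^{2}}{9}} = \frac{68}{- \frac{8}{9} - \frac{5}{9} + \frac{1}{9} \cdot 25} = \frac{68}{- \frac{8}{9} - \frac{5}{9} + \frac{25}{9}} = \frac{68}{\frac{4}{3}} = 68 \cdot \frac{3}{4} = 51$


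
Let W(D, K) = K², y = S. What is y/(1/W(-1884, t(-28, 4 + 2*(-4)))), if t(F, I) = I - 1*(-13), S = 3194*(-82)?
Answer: -21214548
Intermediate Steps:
S = -261908
t(F, I) = 13 + I (t(F, I) = I + 13 = 13 + I)
y = -261908
y/(1/W(-1884, t(-28, 4 + 2*(-4)))) = -261908*(13 + (4 + 2*(-4)))² = -261908*(13 + (4 - 8))² = -261908*(13 - 4)² = -261908*9² = -261908/(1/81) = -261908/1/81 = -261908*81 = -21214548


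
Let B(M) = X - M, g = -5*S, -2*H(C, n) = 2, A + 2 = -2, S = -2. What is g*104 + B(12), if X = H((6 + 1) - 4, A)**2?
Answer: 1029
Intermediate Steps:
A = -4 (A = -2 - 2 = -4)
H(C, n) = -1 (H(C, n) = -1/2*2 = -1)
X = 1 (X = (-1)**2 = 1)
g = 10 (g = -5*(-2) = 10)
B(M) = 1 - M
g*104 + B(12) = 10*104 + (1 - 1*12) = 1040 + (1 - 12) = 1040 - 11 = 1029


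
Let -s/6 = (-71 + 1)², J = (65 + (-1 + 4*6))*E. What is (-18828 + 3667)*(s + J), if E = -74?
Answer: 544461832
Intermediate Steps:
J = -6512 (J = (65 + (-1 + 4*6))*(-74) = (65 + (-1 + 24))*(-74) = (65 + 23)*(-74) = 88*(-74) = -6512)
s = -29400 (s = -6*(-71 + 1)² = -6*(-70)² = -6*4900 = -29400)
(-18828 + 3667)*(s + J) = (-18828 + 3667)*(-29400 - 6512) = -15161*(-35912) = 544461832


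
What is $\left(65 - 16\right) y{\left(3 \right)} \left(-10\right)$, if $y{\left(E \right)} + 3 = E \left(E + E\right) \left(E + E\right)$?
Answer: $-51450$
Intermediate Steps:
$y{\left(E \right)} = -3 + 4 E^{3}$ ($y{\left(E \right)} = -3 + E \left(E + E\right) \left(E + E\right) = -3 + E 2 E 2 E = -3 + E 4 E^{2} = -3 + 4 E^{3}$)
$\left(65 - 16\right) y{\left(3 \right)} \left(-10\right) = \left(65 - 16\right) \left(-3 + 4 \cdot 3^{3}\right) \left(-10\right) = 49 \left(-3 + 4 \cdot 27\right) \left(-10\right) = 49 \left(-3 + 108\right) \left(-10\right) = 49 \cdot 105 \left(-10\right) = 49 \left(-1050\right) = -51450$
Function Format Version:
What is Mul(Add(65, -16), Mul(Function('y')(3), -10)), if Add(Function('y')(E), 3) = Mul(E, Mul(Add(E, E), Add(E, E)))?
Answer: -51450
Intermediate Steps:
Function('y')(E) = Add(-3, Mul(4, Pow(E, 3))) (Function('y')(E) = Add(-3, Mul(E, Mul(Add(E, E), Add(E, E)))) = Add(-3, Mul(E, Mul(Mul(2, E), Mul(2, E)))) = Add(-3, Mul(E, Mul(4, Pow(E, 2)))) = Add(-3, Mul(4, Pow(E, 3))))
Mul(Add(65, -16), Mul(Function('y')(3), -10)) = Mul(Add(65, -16), Mul(Add(-3, Mul(4, Pow(3, 3))), -10)) = Mul(49, Mul(Add(-3, Mul(4, 27)), -10)) = Mul(49, Mul(Add(-3, 108), -10)) = Mul(49, Mul(105, -10)) = Mul(49, -1050) = -51450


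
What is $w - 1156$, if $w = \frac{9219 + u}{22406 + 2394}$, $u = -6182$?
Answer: $- \frac{28665763}{24800} \approx -1155.9$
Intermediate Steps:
$w = \frac{3037}{24800}$ ($w = \frac{9219 - 6182}{22406 + 2394} = \frac{3037}{24800} \approx 0.12246$)
$w - 1156 = \frac{3037}{24800} - 1156 = - \frac{28665763}{24800}$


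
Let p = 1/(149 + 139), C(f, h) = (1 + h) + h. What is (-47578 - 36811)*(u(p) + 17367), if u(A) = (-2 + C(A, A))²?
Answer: -30392070580229/20736 ≈ -1.4657e+9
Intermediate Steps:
C(f, h) = 1 + 2*h
p = 1/288 ≈ 0.0034722
u(A) = (-1 + 2*A)² (u(A) = (-2 + (1 + 2*A))² = (-1 + 2*A)²)
(-47578 - 36811)*(u(p) + 17367) = (-47578 - 36811)*((-1 + 2*(1/288))² + 17367) = -84389*((-1 + 1/144)² + 17367) = -84389*((-143/144)² + 17367) = -84389*(20449/20736 + 17367) = -84389*360142561/20736 = -30392070580229/20736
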